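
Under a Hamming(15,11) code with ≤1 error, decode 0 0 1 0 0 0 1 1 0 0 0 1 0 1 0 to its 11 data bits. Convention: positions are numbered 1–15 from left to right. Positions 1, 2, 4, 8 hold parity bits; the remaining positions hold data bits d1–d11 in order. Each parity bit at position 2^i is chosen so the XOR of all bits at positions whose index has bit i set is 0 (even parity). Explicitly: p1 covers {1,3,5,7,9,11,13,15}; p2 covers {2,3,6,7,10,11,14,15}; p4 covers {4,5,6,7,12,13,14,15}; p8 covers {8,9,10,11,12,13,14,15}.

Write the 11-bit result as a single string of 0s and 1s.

10010001000

s1 (pos 1,3,5,7,9,11,13,15): 0⊕1⊕0⊕1⊕0⊕0⊕0⊕0 = 0
s2 (pos 2,3,6,7,10,11,14,15): 0⊕1⊕0⊕1⊕0⊕0⊕1⊕0 = 1
s4 (pos 4,5,6,7,12,13,14,15): 0⊕0⊕0⊕1⊕1⊕0⊕1⊕0 = 1
s8 (pos 8,9,10,11,12,13,14,15): 1⊕0⊕0⊕0⊕1⊕0⊕1⊕0 = 1
Syndrome s8…s1 = 1110 → error at position 14.
Flip position 14: 001000110001010 → 001000110001000
Read data bits from positions 3,5,6,7,9,10,11,12,13,14,15: 10010001000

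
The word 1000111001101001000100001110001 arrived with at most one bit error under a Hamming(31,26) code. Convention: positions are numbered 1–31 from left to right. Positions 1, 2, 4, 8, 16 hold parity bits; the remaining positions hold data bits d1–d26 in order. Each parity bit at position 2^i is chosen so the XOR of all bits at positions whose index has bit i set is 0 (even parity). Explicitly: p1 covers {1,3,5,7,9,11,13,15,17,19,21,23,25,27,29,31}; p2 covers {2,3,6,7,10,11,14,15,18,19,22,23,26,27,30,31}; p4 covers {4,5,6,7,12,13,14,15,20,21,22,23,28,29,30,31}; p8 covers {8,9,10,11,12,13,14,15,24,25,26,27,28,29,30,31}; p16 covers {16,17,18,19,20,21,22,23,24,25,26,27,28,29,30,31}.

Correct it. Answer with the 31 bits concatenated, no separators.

s1 (pos 1,3,5,7,9,11,13,15,17,19,21,23,25,27,29,31): 1⊕0⊕1⊕1⊕0⊕1⊕1⊕0⊕0⊕0⊕0⊕0⊕1⊕1⊕0⊕1 = 0
s2 (pos 2,3,6,7,10,11,14,15,18,19,22,23,26,27,30,31): 0⊕0⊕1⊕1⊕1⊕1⊕0⊕0⊕0⊕0⊕0⊕0⊕1⊕1⊕0⊕1 = 1
s4 (pos 4,5,6,7,12,13,14,15,20,21,22,23,28,29,30,31): 0⊕1⊕1⊕1⊕0⊕1⊕0⊕0⊕1⊕0⊕0⊕0⊕0⊕0⊕0⊕1 = 0
s8 (pos 8,9,10,11,12,13,14,15,24,25,26,27,28,29,30,31): 0⊕0⊕1⊕1⊕0⊕1⊕0⊕0⊕0⊕1⊕1⊕1⊕0⊕0⊕0⊕1 = 1
s16 (pos 16,17,18,19,20,21,22,23,24,25,26,27,28,29,30,31): 1⊕0⊕0⊕0⊕1⊕0⊕0⊕0⊕0⊕1⊕1⊕1⊕0⊕0⊕0⊕1 = 0
Syndrome s16…s1 = 01010 → error at position 10.
Flip position 10: 1000111001101001000100001110001 → 1000111000101001000100001110001

1000111000101001000100001110001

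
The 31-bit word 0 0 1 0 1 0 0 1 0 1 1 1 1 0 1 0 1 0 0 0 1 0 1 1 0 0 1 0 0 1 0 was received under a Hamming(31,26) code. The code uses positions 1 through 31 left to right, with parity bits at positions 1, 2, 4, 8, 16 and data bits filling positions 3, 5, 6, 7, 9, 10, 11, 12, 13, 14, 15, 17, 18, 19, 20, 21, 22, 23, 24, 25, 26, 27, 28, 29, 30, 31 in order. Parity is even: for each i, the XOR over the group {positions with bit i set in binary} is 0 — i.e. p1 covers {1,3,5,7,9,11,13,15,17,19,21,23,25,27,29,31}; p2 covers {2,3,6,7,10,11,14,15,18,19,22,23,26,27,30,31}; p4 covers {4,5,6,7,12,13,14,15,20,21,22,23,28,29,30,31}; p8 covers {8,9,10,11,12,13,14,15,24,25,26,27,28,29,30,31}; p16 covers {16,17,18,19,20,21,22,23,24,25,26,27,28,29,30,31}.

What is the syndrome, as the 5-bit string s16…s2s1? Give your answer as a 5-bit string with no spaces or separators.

01111

s1 (pos 1,3,5,7,9,11,13,15,17,19,21,23,25,27,29,31): 0⊕1⊕1⊕0⊕0⊕1⊕1⊕1⊕1⊕0⊕1⊕1⊕0⊕1⊕0⊕0 = 1
s2 (pos 2,3,6,7,10,11,14,15,18,19,22,23,26,27,30,31): 0⊕1⊕0⊕0⊕1⊕1⊕0⊕1⊕0⊕0⊕0⊕1⊕0⊕1⊕1⊕0 = 1
s4 (pos 4,5,6,7,12,13,14,15,20,21,22,23,28,29,30,31): 0⊕1⊕0⊕0⊕1⊕1⊕0⊕1⊕0⊕1⊕0⊕1⊕0⊕0⊕1⊕0 = 1
s8 (pos 8,9,10,11,12,13,14,15,24,25,26,27,28,29,30,31): 1⊕0⊕1⊕1⊕1⊕1⊕0⊕1⊕1⊕0⊕0⊕1⊕0⊕0⊕1⊕0 = 1
s16 (pos 16,17,18,19,20,21,22,23,24,25,26,27,28,29,30,31): 0⊕1⊕0⊕0⊕0⊕1⊕0⊕1⊕1⊕0⊕0⊕1⊕0⊕0⊕1⊕0 = 0
Syndrome s16…s1 = 01111 → error at position 15.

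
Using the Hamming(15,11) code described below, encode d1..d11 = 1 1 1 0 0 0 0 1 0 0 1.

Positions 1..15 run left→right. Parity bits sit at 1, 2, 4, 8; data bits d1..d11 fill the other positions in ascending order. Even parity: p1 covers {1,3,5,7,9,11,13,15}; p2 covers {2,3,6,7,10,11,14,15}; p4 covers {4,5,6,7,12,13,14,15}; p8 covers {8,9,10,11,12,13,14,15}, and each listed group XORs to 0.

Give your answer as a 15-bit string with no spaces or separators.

111011000001001

Place data at non-parity positions: p1 p2 1 p4 1 1 0 p8 0 0 0 1 0 0 1
p1 (pos 1,3,5,7,9,11,13,15): XOR of data positions = 1⊕1⊕0⊕0⊕0⊕0⊕1 = 1
p2 (pos 2,3,6,7,10,11,14,15): XOR of data positions = 1⊕1⊕0⊕0⊕0⊕0⊕1 = 1
p4 (pos 4,5,6,7,12,13,14,15): XOR of data positions = 1⊕1⊕0⊕1⊕0⊕0⊕1 = 0
p8 (pos 8,9,10,11,12,13,14,15): XOR of data positions = 0⊕0⊕0⊕1⊕0⊕0⊕1 = 0
Codeword: 111011000001001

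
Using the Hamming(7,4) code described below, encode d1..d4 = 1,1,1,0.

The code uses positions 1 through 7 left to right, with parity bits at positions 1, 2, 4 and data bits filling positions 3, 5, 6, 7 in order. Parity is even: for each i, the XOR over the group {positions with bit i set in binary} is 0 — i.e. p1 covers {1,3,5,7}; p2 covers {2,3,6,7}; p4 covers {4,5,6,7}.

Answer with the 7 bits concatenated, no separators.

0010110

Place data at non-parity positions: p1 p2 1 p4 1 1 0
p1 (pos 1,3,5,7): XOR of data positions = 1⊕1⊕0 = 0
p2 (pos 2,3,6,7): XOR of data positions = 1⊕1⊕0 = 0
p4 (pos 4,5,6,7): XOR of data positions = 1⊕1⊕0 = 0
Codeword: 0010110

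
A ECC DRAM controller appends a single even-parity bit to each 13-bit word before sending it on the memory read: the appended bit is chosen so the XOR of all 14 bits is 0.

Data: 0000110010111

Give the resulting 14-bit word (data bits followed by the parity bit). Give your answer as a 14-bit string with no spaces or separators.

00001100101110

XOR of the 13 data bits: 0⊕0⊕0⊕0⊕1⊕1⊕0⊕0⊕1⊕0⊕1⊕1⊕1 = 0
Parity bit = 0 (so all 14 bits XOR to 0).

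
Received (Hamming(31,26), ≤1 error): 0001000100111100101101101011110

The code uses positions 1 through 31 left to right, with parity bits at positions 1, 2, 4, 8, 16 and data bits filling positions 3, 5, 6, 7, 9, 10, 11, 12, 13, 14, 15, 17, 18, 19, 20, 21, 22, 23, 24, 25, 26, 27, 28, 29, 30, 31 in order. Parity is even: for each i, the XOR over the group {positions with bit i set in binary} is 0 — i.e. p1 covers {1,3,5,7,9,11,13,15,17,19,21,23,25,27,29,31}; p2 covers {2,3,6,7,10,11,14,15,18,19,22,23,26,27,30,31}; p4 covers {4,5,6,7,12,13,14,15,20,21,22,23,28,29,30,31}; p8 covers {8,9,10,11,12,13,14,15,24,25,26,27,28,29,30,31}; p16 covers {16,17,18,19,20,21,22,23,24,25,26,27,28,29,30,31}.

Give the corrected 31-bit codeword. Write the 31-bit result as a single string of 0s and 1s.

s1 (pos 1,3,5,7,9,11,13,15,17,19,21,23,25,27,29,31): 0⊕0⊕0⊕0⊕0⊕1⊕1⊕0⊕1⊕1⊕0⊕1⊕1⊕1⊕1⊕0 = 0
s2 (pos 2,3,6,7,10,11,14,15,18,19,22,23,26,27,30,31): 0⊕0⊕0⊕0⊕0⊕1⊕1⊕0⊕0⊕1⊕1⊕1⊕0⊕1⊕1⊕0 = 1
s4 (pos 4,5,6,7,12,13,14,15,20,21,22,23,28,29,30,31): 1⊕0⊕0⊕0⊕1⊕1⊕1⊕0⊕1⊕0⊕1⊕1⊕1⊕1⊕1⊕0 = 0
s8 (pos 8,9,10,11,12,13,14,15,24,25,26,27,28,29,30,31): 1⊕0⊕0⊕1⊕1⊕1⊕1⊕0⊕0⊕1⊕0⊕1⊕1⊕1⊕1⊕0 = 0
s16 (pos 16,17,18,19,20,21,22,23,24,25,26,27,28,29,30,31): 0⊕1⊕0⊕1⊕1⊕0⊕1⊕1⊕0⊕1⊕0⊕1⊕1⊕1⊕1⊕0 = 0
Syndrome s16…s1 = 00010 → error at position 2.
Flip position 2: 0001000100111100101101101011110 → 0101000100111100101101101011110

0101000100111100101101101011110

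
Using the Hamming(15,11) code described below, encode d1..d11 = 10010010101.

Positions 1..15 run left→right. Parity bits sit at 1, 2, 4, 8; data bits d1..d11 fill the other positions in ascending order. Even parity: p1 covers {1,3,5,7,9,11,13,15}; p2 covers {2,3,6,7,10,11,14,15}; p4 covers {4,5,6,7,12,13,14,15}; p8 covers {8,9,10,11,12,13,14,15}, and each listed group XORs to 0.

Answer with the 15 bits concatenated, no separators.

101100110010101

Place data at non-parity positions: p1 p2 1 p4 0 0 1 p8 0 0 1 0 1 0 1
p1 (pos 1,3,5,7,9,11,13,15): XOR of data positions = 1⊕0⊕1⊕0⊕1⊕1⊕1 = 1
p2 (pos 2,3,6,7,10,11,14,15): XOR of data positions = 1⊕0⊕1⊕0⊕1⊕0⊕1 = 0
p4 (pos 4,5,6,7,12,13,14,15): XOR of data positions = 0⊕0⊕1⊕0⊕1⊕0⊕1 = 1
p8 (pos 8,9,10,11,12,13,14,15): XOR of data positions = 0⊕0⊕1⊕0⊕1⊕0⊕1 = 1
Codeword: 101100110010101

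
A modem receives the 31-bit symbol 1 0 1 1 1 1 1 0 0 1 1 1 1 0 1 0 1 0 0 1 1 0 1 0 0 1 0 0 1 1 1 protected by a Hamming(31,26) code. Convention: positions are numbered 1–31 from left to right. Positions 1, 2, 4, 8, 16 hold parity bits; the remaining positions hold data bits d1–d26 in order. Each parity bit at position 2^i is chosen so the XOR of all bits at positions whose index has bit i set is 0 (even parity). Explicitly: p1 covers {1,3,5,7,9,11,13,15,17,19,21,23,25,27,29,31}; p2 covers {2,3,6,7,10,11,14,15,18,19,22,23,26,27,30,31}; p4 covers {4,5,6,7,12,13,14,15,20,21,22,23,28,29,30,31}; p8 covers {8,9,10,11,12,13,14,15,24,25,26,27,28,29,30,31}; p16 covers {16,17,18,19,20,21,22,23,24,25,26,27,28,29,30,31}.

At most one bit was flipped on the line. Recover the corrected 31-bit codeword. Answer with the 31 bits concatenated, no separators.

1011111001101010100110100100111

s1 (pos 1,3,5,7,9,11,13,15,17,19,21,23,25,27,29,31): 1⊕1⊕1⊕1⊕0⊕1⊕1⊕1⊕1⊕0⊕1⊕1⊕0⊕0⊕1⊕1 = 0
s2 (pos 2,3,6,7,10,11,14,15,18,19,22,23,26,27,30,31): 0⊕1⊕1⊕1⊕1⊕1⊕0⊕1⊕0⊕0⊕0⊕1⊕1⊕0⊕1⊕1 = 0
s4 (pos 4,5,6,7,12,13,14,15,20,21,22,23,28,29,30,31): 1⊕1⊕1⊕1⊕1⊕1⊕0⊕1⊕1⊕1⊕0⊕1⊕0⊕1⊕1⊕1 = 1
s8 (pos 8,9,10,11,12,13,14,15,24,25,26,27,28,29,30,31): 0⊕0⊕1⊕1⊕1⊕1⊕0⊕1⊕0⊕0⊕1⊕0⊕0⊕1⊕1⊕1 = 1
s16 (pos 16,17,18,19,20,21,22,23,24,25,26,27,28,29,30,31): 0⊕1⊕0⊕0⊕1⊕1⊕0⊕1⊕0⊕0⊕1⊕0⊕0⊕1⊕1⊕1 = 0
Syndrome s16…s1 = 01100 → error at position 12.
Flip position 12: 1011111001111010100110100100111 → 1011111001101010100110100100111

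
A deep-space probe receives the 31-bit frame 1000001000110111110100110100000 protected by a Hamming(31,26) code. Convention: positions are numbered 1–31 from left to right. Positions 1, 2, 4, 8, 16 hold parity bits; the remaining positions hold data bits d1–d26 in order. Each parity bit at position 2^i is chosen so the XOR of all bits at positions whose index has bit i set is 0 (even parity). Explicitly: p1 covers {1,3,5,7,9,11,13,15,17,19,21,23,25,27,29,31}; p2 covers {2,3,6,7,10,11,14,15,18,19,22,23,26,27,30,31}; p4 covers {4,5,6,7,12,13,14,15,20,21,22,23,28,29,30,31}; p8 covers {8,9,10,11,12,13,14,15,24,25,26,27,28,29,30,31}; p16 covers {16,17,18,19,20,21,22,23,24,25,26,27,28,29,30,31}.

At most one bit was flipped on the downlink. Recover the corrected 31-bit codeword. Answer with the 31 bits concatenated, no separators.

1000001000110111100100110100000

s1 (pos 1,3,5,7,9,11,13,15,17,19,21,23,25,27,29,31): 1⊕0⊕0⊕1⊕0⊕1⊕0⊕1⊕1⊕0⊕0⊕1⊕0⊕0⊕0⊕0 = 0
s2 (pos 2,3,6,7,10,11,14,15,18,19,22,23,26,27,30,31): 0⊕0⊕0⊕1⊕0⊕1⊕1⊕1⊕1⊕0⊕0⊕1⊕1⊕0⊕0⊕0 = 1
s4 (pos 4,5,6,7,12,13,14,15,20,21,22,23,28,29,30,31): 0⊕0⊕0⊕1⊕1⊕0⊕1⊕1⊕1⊕0⊕0⊕1⊕0⊕0⊕0⊕0 = 0
s8 (pos 8,9,10,11,12,13,14,15,24,25,26,27,28,29,30,31): 0⊕0⊕0⊕1⊕1⊕0⊕1⊕1⊕1⊕0⊕1⊕0⊕0⊕0⊕0⊕0 = 0
s16 (pos 16,17,18,19,20,21,22,23,24,25,26,27,28,29,30,31): 1⊕1⊕1⊕0⊕1⊕0⊕0⊕1⊕1⊕0⊕1⊕0⊕0⊕0⊕0⊕0 = 1
Syndrome s16…s1 = 10010 → error at position 18.
Flip position 18: 1000001000110111110100110100000 → 1000001000110111100100110100000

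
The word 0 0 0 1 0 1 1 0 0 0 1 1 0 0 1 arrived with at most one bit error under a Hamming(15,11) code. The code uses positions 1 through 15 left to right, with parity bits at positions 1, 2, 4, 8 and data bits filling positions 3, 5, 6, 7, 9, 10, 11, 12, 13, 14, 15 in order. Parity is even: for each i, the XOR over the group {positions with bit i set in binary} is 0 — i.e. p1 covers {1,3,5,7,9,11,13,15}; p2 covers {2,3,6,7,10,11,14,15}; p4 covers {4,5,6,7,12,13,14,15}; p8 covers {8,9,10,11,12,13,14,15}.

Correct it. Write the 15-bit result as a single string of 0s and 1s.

000101100011101

s1 (pos 1,3,5,7,9,11,13,15): 0⊕0⊕0⊕1⊕0⊕1⊕0⊕1 = 1
s2 (pos 2,3,6,7,10,11,14,15): 0⊕0⊕1⊕1⊕0⊕1⊕0⊕1 = 0
s4 (pos 4,5,6,7,12,13,14,15): 1⊕0⊕1⊕1⊕1⊕0⊕0⊕1 = 1
s8 (pos 8,9,10,11,12,13,14,15): 0⊕0⊕0⊕1⊕1⊕0⊕0⊕1 = 1
Syndrome s8…s1 = 1101 → error at position 13.
Flip position 13: 000101100011001 → 000101100011101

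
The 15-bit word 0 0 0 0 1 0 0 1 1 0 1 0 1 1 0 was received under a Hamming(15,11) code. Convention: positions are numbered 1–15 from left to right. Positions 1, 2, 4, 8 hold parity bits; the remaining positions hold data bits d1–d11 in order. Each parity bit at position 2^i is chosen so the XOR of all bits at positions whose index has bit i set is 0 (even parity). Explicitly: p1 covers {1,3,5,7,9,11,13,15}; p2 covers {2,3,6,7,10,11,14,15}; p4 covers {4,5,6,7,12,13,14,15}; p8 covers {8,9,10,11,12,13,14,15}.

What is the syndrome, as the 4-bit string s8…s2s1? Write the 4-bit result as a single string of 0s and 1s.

s1 (pos 1,3,5,7,9,11,13,15): 0⊕0⊕1⊕0⊕1⊕1⊕1⊕0 = 0
s2 (pos 2,3,6,7,10,11,14,15): 0⊕0⊕0⊕0⊕0⊕1⊕1⊕0 = 0
s4 (pos 4,5,6,7,12,13,14,15): 0⊕1⊕0⊕0⊕0⊕1⊕1⊕0 = 1
s8 (pos 8,9,10,11,12,13,14,15): 1⊕1⊕0⊕1⊕0⊕1⊕1⊕0 = 1
Syndrome s8…s1 = 1100 → error at position 12.

1100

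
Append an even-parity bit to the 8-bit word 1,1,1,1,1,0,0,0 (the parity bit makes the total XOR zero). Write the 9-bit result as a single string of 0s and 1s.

XOR of the 8 data bits: 1⊕1⊕1⊕1⊕1⊕0⊕0⊕0 = 1
Parity bit = 1 (so all 9 bits XOR to 0).

111110001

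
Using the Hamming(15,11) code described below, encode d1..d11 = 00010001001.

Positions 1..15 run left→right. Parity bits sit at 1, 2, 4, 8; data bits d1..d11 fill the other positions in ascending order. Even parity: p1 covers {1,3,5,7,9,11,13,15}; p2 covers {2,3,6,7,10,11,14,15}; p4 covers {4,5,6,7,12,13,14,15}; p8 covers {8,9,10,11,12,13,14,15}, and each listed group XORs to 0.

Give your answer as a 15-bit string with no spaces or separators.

000100100001001

Place data at non-parity positions: p1 p2 0 p4 0 0 1 p8 0 0 0 1 0 0 1
p1 (pos 1,3,5,7,9,11,13,15): XOR of data positions = 0⊕0⊕1⊕0⊕0⊕0⊕1 = 0
p2 (pos 2,3,6,7,10,11,14,15): XOR of data positions = 0⊕0⊕1⊕0⊕0⊕0⊕1 = 0
p4 (pos 4,5,6,7,12,13,14,15): XOR of data positions = 0⊕0⊕1⊕1⊕0⊕0⊕1 = 1
p8 (pos 8,9,10,11,12,13,14,15): XOR of data positions = 0⊕0⊕0⊕1⊕0⊕0⊕1 = 0
Codeword: 000100100001001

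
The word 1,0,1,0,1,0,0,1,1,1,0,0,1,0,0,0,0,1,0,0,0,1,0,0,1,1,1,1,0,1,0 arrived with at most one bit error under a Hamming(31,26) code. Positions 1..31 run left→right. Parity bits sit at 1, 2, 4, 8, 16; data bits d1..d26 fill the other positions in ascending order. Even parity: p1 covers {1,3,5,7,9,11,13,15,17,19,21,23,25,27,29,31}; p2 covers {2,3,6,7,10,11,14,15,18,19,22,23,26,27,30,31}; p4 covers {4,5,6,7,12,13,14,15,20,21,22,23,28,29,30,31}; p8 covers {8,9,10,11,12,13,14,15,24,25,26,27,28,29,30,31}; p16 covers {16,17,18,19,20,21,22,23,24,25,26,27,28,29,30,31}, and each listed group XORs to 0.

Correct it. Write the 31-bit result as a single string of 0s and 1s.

s1 (pos 1,3,5,7,9,11,13,15,17,19,21,23,25,27,29,31): 1⊕1⊕1⊕0⊕1⊕0⊕1⊕0⊕0⊕0⊕0⊕0⊕1⊕1⊕0⊕0 = 1
s2 (pos 2,3,6,7,10,11,14,15,18,19,22,23,26,27,30,31): 0⊕1⊕0⊕0⊕1⊕0⊕0⊕0⊕1⊕0⊕1⊕0⊕1⊕1⊕1⊕0 = 1
s4 (pos 4,5,6,7,12,13,14,15,20,21,22,23,28,29,30,31): 0⊕1⊕0⊕0⊕0⊕1⊕0⊕0⊕0⊕0⊕1⊕0⊕1⊕0⊕1⊕0 = 1
s8 (pos 8,9,10,11,12,13,14,15,24,25,26,27,28,29,30,31): 1⊕1⊕1⊕0⊕0⊕1⊕0⊕0⊕0⊕1⊕1⊕1⊕1⊕0⊕1⊕0 = 1
s16 (pos 16,17,18,19,20,21,22,23,24,25,26,27,28,29,30,31): 0⊕0⊕1⊕0⊕0⊕0⊕1⊕0⊕0⊕1⊕1⊕1⊕1⊕0⊕1⊕0 = 1
Syndrome s16…s1 = 11111 → error at position 31.
Flip position 31: 1010100111001000010001001111010 → 1010100111001000010001001111011

1010100111001000010001001111011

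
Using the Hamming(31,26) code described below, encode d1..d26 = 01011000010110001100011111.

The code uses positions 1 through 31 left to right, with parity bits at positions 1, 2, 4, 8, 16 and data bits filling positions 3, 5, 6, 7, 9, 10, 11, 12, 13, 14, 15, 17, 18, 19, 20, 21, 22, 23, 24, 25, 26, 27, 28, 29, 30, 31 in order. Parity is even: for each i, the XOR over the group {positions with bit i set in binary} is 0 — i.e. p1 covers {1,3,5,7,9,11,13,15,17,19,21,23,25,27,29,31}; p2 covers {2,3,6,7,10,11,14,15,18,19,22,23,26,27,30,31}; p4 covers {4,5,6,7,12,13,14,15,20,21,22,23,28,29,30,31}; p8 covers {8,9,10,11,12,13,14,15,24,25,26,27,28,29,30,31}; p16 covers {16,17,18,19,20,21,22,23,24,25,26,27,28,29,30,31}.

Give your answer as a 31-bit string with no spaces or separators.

0001101110000101110001100011111

Place data at non-parity positions: p1 p2 0 p4 1 0 1 p8 1 0 0 0 0 1 0 p16 1 1 0 0 0 1 1 0 0 0 1 1 1 1 1
p1 (pos 1,3,5,7,9,11,13,15,17,19,21,23,25,27,29,31): XOR of data positions = 0⊕1⊕1⊕1⊕0⊕0⊕0⊕1⊕0⊕0⊕1⊕0⊕1⊕1⊕1 = 0
p2 (pos 2,3,6,7,10,11,14,15,18,19,22,23,26,27,30,31): XOR of data positions = 0⊕0⊕1⊕0⊕0⊕1⊕0⊕1⊕0⊕1⊕1⊕0⊕1⊕1⊕1 = 0
p4 (pos 4,5,6,7,12,13,14,15,20,21,22,23,28,29,30,31): XOR of data positions = 1⊕0⊕1⊕0⊕0⊕1⊕0⊕0⊕0⊕1⊕1⊕1⊕1⊕1⊕1 = 1
p8 (pos 8,9,10,11,12,13,14,15,24,25,26,27,28,29,30,31): XOR of data positions = 1⊕0⊕0⊕0⊕0⊕1⊕0⊕0⊕0⊕0⊕1⊕1⊕1⊕1⊕1 = 1
p16 (pos 16,17,18,19,20,21,22,23,24,25,26,27,28,29,30,31): XOR of data positions = 1⊕1⊕0⊕0⊕0⊕1⊕1⊕0⊕0⊕0⊕1⊕1⊕1⊕1⊕1 = 1
Codeword: 0001101110000101110001100011111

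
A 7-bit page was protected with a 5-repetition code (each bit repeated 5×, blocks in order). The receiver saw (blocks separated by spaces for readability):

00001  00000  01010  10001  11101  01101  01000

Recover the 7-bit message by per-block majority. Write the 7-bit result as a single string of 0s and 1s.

0000110

Block 1 (00001): 1 one → 0
Block 2 (00000): 0 ones → 0
Block 3 (01010): 2 ones → 0
Block 4 (10001): 2 ones → 0
Block 5 (11101): 4 ones → 1
Block 6 (01101): 3 ones → 1
Block 7 (01000): 1 one → 0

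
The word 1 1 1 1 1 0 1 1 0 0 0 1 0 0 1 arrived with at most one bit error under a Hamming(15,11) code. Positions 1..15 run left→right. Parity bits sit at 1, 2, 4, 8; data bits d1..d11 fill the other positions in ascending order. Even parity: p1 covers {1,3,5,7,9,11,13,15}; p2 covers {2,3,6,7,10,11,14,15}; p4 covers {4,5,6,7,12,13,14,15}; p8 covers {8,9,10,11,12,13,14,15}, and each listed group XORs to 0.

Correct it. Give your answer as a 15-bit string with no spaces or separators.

111110110001101

s1 (pos 1,3,5,7,9,11,13,15): 1⊕1⊕1⊕1⊕0⊕0⊕0⊕1 = 1
s2 (pos 2,3,6,7,10,11,14,15): 1⊕1⊕0⊕1⊕0⊕0⊕0⊕1 = 0
s4 (pos 4,5,6,7,12,13,14,15): 1⊕1⊕0⊕1⊕1⊕0⊕0⊕1 = 1
s8 (pos 8,9,10,11,12,13,14,15): 1⊕0⊕0⊕0⊕1⊕0⊕0⊕1 = 1
Syndrome s8…s1 = 1101 → error at position 13.
Flip position 13: 111110110001001 → 111110110001101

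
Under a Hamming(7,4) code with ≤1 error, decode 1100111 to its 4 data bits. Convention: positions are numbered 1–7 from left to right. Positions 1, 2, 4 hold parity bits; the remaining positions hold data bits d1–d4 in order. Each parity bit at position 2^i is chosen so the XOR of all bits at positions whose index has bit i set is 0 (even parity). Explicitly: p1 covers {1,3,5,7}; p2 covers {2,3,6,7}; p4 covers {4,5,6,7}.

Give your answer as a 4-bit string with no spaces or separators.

0110

s1 (pos 1,3,5,7): 1⊕0⊕1⊕1 = 1
s2 (pos 2,3,6,7): 1⊕0⊕1⊕1 = 1
s4 (pos 4,5,6,7): 0⊕1⊕1⊕1 = 1
Syndrome s4…s1 = 111 → error at position 7.
Flip position 7: 1100111 → 1100110
Read data bits from positions 3,5,6,7: 0110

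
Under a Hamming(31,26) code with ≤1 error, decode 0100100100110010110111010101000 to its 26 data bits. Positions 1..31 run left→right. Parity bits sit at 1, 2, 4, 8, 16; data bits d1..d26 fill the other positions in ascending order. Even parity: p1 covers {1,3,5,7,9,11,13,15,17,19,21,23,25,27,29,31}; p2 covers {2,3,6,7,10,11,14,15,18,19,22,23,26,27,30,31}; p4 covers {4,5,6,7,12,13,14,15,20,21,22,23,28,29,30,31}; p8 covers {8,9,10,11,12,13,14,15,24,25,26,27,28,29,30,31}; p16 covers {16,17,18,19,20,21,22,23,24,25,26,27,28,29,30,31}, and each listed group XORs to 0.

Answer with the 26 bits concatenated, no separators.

01000011101110111010101000

s1 (pos 1,3,5,7,9,11,13,15,17,19,21,23,25,27,29,31): 0⊕0⊕1⊕0⊕0⊕1⊕0⊕1⊕1⊕0⊕1⊕0⊕0⊕0⊕0⊕0 = 1
s2 (pos 2,3,6,7,10,11,14,15,18,19,22,23,26,27,30,31): 1⊕0⊕0⊕0⊕0⊕1⊕0⊕1⊕1⊕0⊕1⊕0⊕1⊕0⊕0⊕0 = 0
s4 (pos 4,5,6,7,12,13,14,15,20,21,22,23,28,29,30,31): 0⊕1⊕0⊕0⊕1⊕0⊕0⊕1⊕1⊕1⊕1⊕0⊕1⊕0⊕0⊕0 = 1
s8 (pos 8,9,10,11,12,13,14,15,24,25,26,27,28,29,30,31): 1⊕0⊕0⊕1⊕1⊕0⊕0⊕1⊕1⊕0⊕1⊕0⊕1⊕0⊕0⊕0 = 1
s16 (pos 16,17,18,19,20,21,22,23,24,25,26,27,28,29,30,31): 0⊕1⊕1⊕0⊕1⊕1⊕1⊕0⊕1⊕0⊕1⊕0⊕1⊕0⊕0⊕0 = 0
Syndrome s16…s1 = 01101 → error at position 13.
Flip position 13: 0100100100110010110111010101000 → 0100100100111010110111010101000
Read data bits from positions 3,5,6,7,9,10,11,12,13,14,15,17,18,19,20,21,22,23,24,25,26,27,28,29,30,31: 01000011101110111010101000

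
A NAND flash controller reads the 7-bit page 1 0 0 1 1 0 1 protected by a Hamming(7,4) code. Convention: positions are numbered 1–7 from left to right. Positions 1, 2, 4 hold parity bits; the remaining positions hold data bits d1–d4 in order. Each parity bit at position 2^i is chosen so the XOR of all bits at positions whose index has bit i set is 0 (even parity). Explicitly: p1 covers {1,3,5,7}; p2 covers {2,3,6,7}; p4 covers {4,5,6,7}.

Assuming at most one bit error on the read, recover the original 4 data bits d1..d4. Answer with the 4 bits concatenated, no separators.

s1 (pos 1,3,5,7): 1⊕0⊕1⊕1 = 1
s2 (pos 2,3,6,7): 0⊕0⊕0⊕1 = 1
s4 (pos 4,5,6,7): 1⊕1⊕0⊕1 = 1
Syndrome s4…s1 = 111 → error at position 7.
Flip position 7: 1001101 → 1001100
Read data bits from positions 3,5,6,7: 0100

0100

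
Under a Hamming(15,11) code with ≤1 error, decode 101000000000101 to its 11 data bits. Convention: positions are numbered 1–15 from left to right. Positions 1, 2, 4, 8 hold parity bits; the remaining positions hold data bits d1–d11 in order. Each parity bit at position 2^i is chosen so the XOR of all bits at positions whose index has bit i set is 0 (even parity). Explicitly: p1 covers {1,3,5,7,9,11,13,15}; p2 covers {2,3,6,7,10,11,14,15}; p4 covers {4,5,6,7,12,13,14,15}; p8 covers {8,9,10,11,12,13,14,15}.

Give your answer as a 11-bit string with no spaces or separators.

10000000101

s1 (pos 1,3,5,7,9,11,13,15): 1⊕1⊕0⊕0⊕0⊕0⊕1⊕1 = 0
s2 (pos 2,3,6,7,10,11,14,15): 0⊕1⊕0⊕0⊕0⊕0⊕0⊕1 = 0
s4 (pos 4,5,6,7,12,13,14,15): 0⊕0⊕0⊕0⊕0⊕1⊕0⊕1 = 0
s8 (pos 8,9,10,11,12,13,14,15): 0⊕0⊕0⊕0⊕0⊕1⊕0⊕1 = 0
Syndrome s8…s1 = 0000 → no error.
Read data bits from positions 3,5,6,7,9,10,11,12,13,14,15: 10000000101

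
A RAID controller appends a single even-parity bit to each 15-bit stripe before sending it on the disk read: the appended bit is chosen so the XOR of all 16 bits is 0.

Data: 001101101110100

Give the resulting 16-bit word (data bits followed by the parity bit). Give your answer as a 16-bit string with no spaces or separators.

XOR of the 15 data bits: 0⊕0⊕1⊕1⊕0⊕1⊕1⊕0⊕1⊕1⊕1⊕0⊕1⊕0⊕0 = 0
Parity bit = 0 (so all 16 bits XOR to 0).

0011011011101000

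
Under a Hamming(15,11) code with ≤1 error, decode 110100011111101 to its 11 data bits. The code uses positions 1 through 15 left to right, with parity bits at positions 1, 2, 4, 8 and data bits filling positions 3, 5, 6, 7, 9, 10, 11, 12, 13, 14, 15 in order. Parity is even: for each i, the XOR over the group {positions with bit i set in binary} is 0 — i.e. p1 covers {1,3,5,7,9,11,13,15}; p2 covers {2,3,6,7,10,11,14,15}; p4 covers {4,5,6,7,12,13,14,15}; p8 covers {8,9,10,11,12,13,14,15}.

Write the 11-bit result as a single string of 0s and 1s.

s1 (pos 1,3,5,7,9,11,13,15): 1⊕0⊕0⊕0⊕1⊕1⊕1⊕1 = 1
s2 (pos 2,3,6,7,10,11,14,15): 1⊕0⊕0⊕0⊕1⊕1⊕0⊕1 = 0
s4 (pos 4,5,6,7,12,13,14,15): 1⊕0⊕0⊕0⊕1⊕1⊕0⊕1 = 0
s8 (pos 8,9,10,11,12,13,14,15): 1⊕1⊕1⊕1⊕1⊕1⊕0⊕1 = 1
Syndrome s8…s1 = 1001 → error at position 9.
Flip position 9: 110100011111101 → 110100010111101
Read data bits from positions 3,5,6,7,9,10,11,12,13,14,15: 00000111101

00000111101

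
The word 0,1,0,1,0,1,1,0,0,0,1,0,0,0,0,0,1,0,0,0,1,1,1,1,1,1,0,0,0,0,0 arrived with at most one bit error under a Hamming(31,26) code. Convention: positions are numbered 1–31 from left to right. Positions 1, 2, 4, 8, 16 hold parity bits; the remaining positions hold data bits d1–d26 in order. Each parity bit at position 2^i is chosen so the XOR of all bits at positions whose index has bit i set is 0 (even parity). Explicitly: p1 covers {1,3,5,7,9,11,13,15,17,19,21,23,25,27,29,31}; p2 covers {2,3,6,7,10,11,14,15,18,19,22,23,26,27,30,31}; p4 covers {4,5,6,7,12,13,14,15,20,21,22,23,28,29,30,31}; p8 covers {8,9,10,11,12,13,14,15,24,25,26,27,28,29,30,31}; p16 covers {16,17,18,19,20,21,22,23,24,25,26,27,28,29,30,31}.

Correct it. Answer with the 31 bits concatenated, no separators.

0101011000100000110011111100000

s1 (pos 1,3,5,7,9,11,13,15,17,19,21,23,25,27,29,31): 0⊕0⊕0⊕1⊕0⊕1⊕0⊕0⊕1⊕0⊕1⊕1⊕1⊕0⊕0⊕0 = 0
s2 (pos 2,3,6,7,10,11,14,15,18,19,22,23,26,27,30,31): 1⊕0⊕1⊕1⊕0⊕1⊕0⊕0⊕0⊕0⊕1⊕1⊕1⊕0⊕0⊕0 = 1
s4 (pos 4,5,6,7,12,13,14,15,20,21,22,23,28,29,30,31): 1⊕0⊕1⊕1⊕0⊕0⊕0⊕0⊕0⊕1⊕1⊕1⊕0⊕0⊕0⊕0 = 0
s8 (pos 8,9,10,11,12,13,14,15,24,25,26,27,28,29,30,31): 0⊕0⊕0⊕1⊕0⊕0⊕0⊕0⊕1⊕1⊕1⊕0⊕0⊕0⊕0⊕0 = 0
s16 (pos 16,17,18,19,20,21,22,23,24,25,26,27,28,29,30,31): 0⊕1⊕0⊕0⊕0⊕1⊕1⊕1⊕1⊕1⊕1⊕0⊕0⊕0⊕0⊕0 = 1
Syndrome s16…s1 = 10010 → error at position 18.
Flip position 18: 0101011000100000100011111100000 → 0101011000100000110011111100000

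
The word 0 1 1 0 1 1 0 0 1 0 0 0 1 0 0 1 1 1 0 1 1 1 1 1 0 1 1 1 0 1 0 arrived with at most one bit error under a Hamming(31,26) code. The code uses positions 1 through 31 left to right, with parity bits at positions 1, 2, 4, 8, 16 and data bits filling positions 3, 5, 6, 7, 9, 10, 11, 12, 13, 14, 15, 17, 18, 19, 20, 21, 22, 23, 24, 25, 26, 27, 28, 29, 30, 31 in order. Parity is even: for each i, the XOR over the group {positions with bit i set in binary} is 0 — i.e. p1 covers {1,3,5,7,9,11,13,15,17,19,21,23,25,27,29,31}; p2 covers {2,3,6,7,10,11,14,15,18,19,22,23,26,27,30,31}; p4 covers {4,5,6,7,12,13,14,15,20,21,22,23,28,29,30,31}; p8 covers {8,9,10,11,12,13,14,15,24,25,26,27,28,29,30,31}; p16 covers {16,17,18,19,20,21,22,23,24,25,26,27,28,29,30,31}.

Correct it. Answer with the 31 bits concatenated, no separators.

0110110010001101110111110111010

s1 (pos 1,3,5,7,9,11,13,15,17,19,21,23,25,27,29,31): 0⊕1⊕1⊕0⊕1⊕0⊕1⊕0⊕1⊕0⊕1⊕1⊕0⊕1⊕0⊕0 = 0
s2 (pos 2,3,6,7,10,11,14,15,18,19,22,23,26,27,30,31): 1⊕1⊕1⊕0⊕0⊕0⊕0⊕0⊕1⊕0⊕1⊕1⊕1⊕1⊕1⊕0 = 1
s4 (pos 4,5,6,7,12,13,14,15,20,21,22,23,28,29,30,31): 0⊕1⊕1⊕0⊕0⊕1⊕0⊕0⊕1⊕1⊕1⊕1⊕1⊕0⊕1⊕0 = 1
s8 (pos 8,9,10,11,12,13,14,15,24,25,26,27,28,29,30,31): 0⊕1⊕0⊕0⊕0⊕1⊕0⊕0⊕1⊕0⊕1⊕1⊕1⊕0⊕1⊕0 = 1
s16 (pos 16,17,18,19,20,21,22,23,24,25,26,27,28,29,30,31): 1⊕1⊕1⊕0⊕1⊕1⊕1⊕1⊕1⊕0⊕1⊕1⊕1⊕0⊕1⊕0 = 0
Syndrome s16…s1 = 01110 → error at position 14.
Flip position 14: 0110110010001001110111110111010 → 0110110010001101110111110111010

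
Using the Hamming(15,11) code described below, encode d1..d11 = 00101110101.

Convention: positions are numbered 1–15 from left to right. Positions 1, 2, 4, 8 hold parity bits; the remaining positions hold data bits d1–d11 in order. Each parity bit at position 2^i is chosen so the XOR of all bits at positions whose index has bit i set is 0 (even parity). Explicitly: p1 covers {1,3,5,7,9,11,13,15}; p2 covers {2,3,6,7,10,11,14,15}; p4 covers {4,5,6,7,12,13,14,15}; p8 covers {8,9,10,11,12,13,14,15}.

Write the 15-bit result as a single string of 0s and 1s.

Place data at non-parity positions: p1 p2 0 p4 0 1 0 p8 1 1 1 0 1 0 1
p1 (pos 1,3,5,7,9,11,13,15): XOR of data positions = 0⊕0⊕0⊕1⊕1⊕1⊕1 = 0
p2 (pos 2,3,6,7,10,11,14,15): XOR of data positions = 0⊕1⊕0⊕1⊕1⊕0⊕1 = 0
p4 (pos 4,5,6,7,12,13,14,15): XOR of data positions = 0⊕1⊕0⊕0⊕1⊕0⊕1 = 1
p8 (pos 8,9,10,11,12,13,14,15): XOR of data positions = 1⊕1⊕1⊕0⊕1⊕0⊕1 = 1
Codeword: 000101011110101

000101011110101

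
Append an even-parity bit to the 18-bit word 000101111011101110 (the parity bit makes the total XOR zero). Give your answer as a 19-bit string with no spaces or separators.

0001011110111011101

XOR of the 18 data bits: 0⊕0⊕0⊕1⊕0⊕1⊕1⊕1⊕1⊕0⊕1⊕1⊕1⊕0⊕1⊕1⊕1⊕0 = 1
Parity bit = 1 (so all 19 bits XOR to 0).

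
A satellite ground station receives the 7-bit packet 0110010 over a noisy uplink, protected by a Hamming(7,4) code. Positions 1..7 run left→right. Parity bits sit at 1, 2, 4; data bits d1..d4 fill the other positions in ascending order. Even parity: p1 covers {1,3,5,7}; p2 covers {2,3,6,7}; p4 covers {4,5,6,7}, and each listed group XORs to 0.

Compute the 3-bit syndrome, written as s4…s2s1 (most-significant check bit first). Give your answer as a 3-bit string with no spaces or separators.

111

s1 (pos 1,3,5,7): 0⊕1⊕0⊕0 = 1
s2 (pos 2,3,6,7): 1⊕1⊕1⊕0 = 1
s4 (pos 4,5,6,7): 0⊕0⊕1⊕0 = 1
Syndrome s4…s1 = 111 → error at position 7.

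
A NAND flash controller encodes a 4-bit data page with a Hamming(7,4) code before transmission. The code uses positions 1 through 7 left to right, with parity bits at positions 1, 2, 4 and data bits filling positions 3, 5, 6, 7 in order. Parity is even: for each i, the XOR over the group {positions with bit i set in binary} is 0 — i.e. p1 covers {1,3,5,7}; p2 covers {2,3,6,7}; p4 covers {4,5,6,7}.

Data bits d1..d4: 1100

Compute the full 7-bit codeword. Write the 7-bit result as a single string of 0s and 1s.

0111100

Place data at non-parity positions: p1 p2 1 p4 1 0 0
p1 (pos 1,3,5,7): XOR of data positions = 1⊕1⊕0 = 0
p2 (pos 2,3,6,7): XOR of data positions = 1⊕0⊕0 = 1
p4 (pos 4,5,6,7): XOR of data positions = 1⊕0⊕0 = 1
Codeword: 0111100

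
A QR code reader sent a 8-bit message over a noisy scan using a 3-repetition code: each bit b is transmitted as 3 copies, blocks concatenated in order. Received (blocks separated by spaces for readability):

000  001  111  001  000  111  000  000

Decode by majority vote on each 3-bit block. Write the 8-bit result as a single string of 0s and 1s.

00100100

Block 1 (000): 0 ones → 0
Block 2 (001): 1 one → 0
Block 3 (111): 3 ones → 1
Block 4 (001): 1 one → 0
Block 5 (000): 0 ones → 0
Block 6 (111): 3 ones → 1
Block 7 (000): 0 ones → 0
Block 8 (000): 0 ones → 0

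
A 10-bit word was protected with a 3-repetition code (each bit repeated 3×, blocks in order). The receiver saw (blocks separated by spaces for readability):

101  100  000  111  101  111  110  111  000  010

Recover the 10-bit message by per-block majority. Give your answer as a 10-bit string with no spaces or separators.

Block 1 (101): 2 ones → 1
Block 2 (100): 1 one → 0
Block 3 (000): 0 ones → 0
Block 4 (111): 3 ones → 1
Block 5 (101): 2 ones → 1
Block 6 (111): 3 ones → 1
Block 7 (110): 2 ones → 1
Block 8 (111): 3 ones → 1
Block 9 (000): 0 ones → 0
Block 10 (010): 1 one → 0

1001111100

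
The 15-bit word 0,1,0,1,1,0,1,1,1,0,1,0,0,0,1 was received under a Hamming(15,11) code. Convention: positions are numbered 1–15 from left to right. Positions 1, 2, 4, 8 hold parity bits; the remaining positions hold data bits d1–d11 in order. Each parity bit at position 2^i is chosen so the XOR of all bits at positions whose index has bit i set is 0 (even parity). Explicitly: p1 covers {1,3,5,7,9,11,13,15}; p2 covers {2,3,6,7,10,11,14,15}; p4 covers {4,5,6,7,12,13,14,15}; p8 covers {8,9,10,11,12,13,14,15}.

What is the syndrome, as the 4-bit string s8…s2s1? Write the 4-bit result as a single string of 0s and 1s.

0001

s1 (pos 1,3,5,7,9,11,13,15): 0⊕0⊕1⊕1⊕1⊕1⊕0⊕1 = 1
s2 (pos 2,3,6,7,10,11,14,15): 1⊕0⊕0⊕1⊕0⊕1⊕0⊕1 = 0
s4 (pos 4,5,6,7,12,13,14,15): 1⊕1⊕0⊕1⊕0⊕0⊕0⊕1 = 0
s8 (pos 8,9,10,11,12,13,14,15): 1⊕1⊕0⊕1⊕0⊕0⊕0⊕1 = 0
Syndrome s8…s1 = 0001 → error at position 1.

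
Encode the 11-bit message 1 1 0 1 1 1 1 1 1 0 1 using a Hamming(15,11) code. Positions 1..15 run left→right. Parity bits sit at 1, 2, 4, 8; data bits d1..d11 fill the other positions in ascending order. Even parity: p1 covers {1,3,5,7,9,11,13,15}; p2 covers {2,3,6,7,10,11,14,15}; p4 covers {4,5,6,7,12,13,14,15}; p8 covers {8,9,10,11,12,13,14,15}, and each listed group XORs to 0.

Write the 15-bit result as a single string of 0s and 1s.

Place data at non-parity positions: p1 p2 1 p4 1 0 1 p8 1 1 1 1 1 0 1
p1 (pos 1,3,5,7,9,11,13,15): XOR of data positions = 1⊕1⊕1⊕1⊕1⊕1⊕1 = 1
p2 (pos 2,3,6,7,10,11,14,15): XOR of data positions = 1⊕0⊕1⊕1⊕1⊕0⊕1 = 1
p4 (pos 4,5,6,7,12,13,14,15): XOR of data positions = 1⊕0⊕1⊕1⊕1⊕0⊕1 = 1
p8 (pos 8,9,10,11,12,13,14,15): XOR of data positions = 1⊕1⊕1⊕1⊕1⊕0⊕1 = 0
Codeword: 111110101111101

111110101111101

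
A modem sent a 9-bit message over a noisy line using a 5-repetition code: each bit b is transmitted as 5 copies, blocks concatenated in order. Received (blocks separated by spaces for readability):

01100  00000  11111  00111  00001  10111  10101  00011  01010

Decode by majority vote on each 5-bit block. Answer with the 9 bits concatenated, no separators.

Block 1 (01100): 2 ones → 0
Block 2 (00000): 0 ones → 0
Block 3 (11111): 5 ones → 1
Block 4 (00111): 3 ones → 1
Block 5 (00001): 1 one → 0
Block 6 (10111): 4 ones → 1
Block 7 (10101): 3 ones → 1
Block 8 (00011): 2 ones → 0
Block 9 (01010): 2 ones → 0

001101100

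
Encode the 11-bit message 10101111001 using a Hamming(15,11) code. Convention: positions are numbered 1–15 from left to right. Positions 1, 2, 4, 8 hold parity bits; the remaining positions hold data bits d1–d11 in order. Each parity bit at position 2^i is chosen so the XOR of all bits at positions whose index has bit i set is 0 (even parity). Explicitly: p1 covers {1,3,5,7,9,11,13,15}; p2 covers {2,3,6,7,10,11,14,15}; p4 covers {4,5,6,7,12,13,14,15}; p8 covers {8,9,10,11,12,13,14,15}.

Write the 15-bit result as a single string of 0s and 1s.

011101011111001

Place data at non-parity positions: p1 p2 1 p4 0 1 0 p8 1 1 1 1 0 0 1
p1 (pos 1,3,5,7,9,11,13,15): XOR of data positions = 1⊕0⊕0⊕1⊕1⊕0⊕1 = 0
p2 (pos 2,3,6,7,10,11,14,15): XOR of data positions = 1⊕1⊕0⊕1⊕1⊕0⊕1 = 1
p4 (pos 4,5,6,7,12,13,14,15): XOR of data positions = 0⊕1⊕0⊕1⊕0⊕0⊕1 = 1
p8 (pos 8,9,10,11,12,13,14,15): XOR of data positions = 1⊕1⊕1⊕1⊕0⊕0⊕1 = 1
Codeword: 011101011111001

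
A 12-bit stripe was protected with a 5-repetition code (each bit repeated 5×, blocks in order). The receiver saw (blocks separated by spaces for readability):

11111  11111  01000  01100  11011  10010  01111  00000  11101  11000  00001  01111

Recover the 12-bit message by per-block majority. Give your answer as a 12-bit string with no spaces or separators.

Block 1 (11111): 5 ones → 1
Block 2 (11111): 5 ones → 1
Block 3 (01000): 1 one → 0
Block 4 (01100): 2 ones → 0
Block 5 (11011): 4 ones → 1
Block 6 (10010): 2 ones → 0
Block 7 (01111): 4 ones → 1
Block 8 (00000): 0 ones → 0
Block 9 (11101): 4 ones → 1
Block 10 (11000): 2 ones → 0
Block 11 (00001): 1 one → 0
Block 12 (01111): 4 ones → 1

110010101001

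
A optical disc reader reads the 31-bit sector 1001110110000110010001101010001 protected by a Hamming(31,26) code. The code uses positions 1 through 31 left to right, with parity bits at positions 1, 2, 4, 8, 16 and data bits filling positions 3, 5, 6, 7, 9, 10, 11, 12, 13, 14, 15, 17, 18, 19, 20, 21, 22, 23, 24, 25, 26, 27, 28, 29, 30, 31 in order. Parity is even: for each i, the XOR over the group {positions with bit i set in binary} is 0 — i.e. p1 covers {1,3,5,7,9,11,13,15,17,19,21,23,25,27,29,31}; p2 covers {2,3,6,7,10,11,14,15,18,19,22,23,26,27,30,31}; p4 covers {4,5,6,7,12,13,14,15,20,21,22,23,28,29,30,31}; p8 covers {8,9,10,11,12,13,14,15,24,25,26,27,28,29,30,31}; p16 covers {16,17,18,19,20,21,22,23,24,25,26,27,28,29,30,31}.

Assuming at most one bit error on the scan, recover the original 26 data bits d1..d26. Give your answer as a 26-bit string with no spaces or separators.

s1 (pos 1,3,5,7,9,11,13,15,17,19,21,23,25,27,29,31): 1⊕0⊕1⊕0⊕1⊕0⊕0⊕1⊕0⊕0⊕0⊕1⊕1⊕1⊕0⊕1 = 0
s2 (pos 2,3,6,7,10,11,14,15,18,19,22,23,26,27,30,31): 0⊕0⊕1⊕0⊕0⊕0⊕1⊕1⊕1⊕0⊕1⊕1⊕0⊕1⊕0⊕1 = 0
s4 (pos 4,5,6,7,12,13,14,15,20,21,22,23,28,29,30,31): 1⊕1⊕1⊕0⊕0⊕0⊕1⊕1⊕0⊕0⊕1⊕1⊕0⊕0⊕0⊕1 = 0
s8 (pos 8,9,10,11,12,13,14,15,24,25,26,27,28,29,30,31): 1⊕1⊕0⊕0⊕0⊕0⊕1⊕1⊕0⊕1⊕0⊕1⊕0⊕0⊕0⊕1 = 1
s16 (pos 16,17,18,19,20,21,22,23,24,25,26,27,28,29,30,31): 0⊕0⊕1⊕0⊕0⊕0⊕1⊕1⊕0⊕1⊕0⊕1⊕0⊕0⊕0⊕1 = 0
Syndrome s16…s1 = 01000 → error at position 8.
Flip position 8: 1001110110000110010001101010001 → 1001110010000110010001101010001
Read data bits from positions 3,5,6,7,9,10,11,12,13,14,15,17,18,19,20,21,22,23,24,25,26,27,28,29,30,31: 01101000011010001101010001

01101000011010001101010001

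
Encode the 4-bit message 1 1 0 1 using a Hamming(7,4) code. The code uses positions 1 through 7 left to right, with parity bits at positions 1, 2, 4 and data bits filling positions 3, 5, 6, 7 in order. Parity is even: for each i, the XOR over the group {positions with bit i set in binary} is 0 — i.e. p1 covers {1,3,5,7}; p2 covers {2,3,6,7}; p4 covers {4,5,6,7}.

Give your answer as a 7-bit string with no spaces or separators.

1010101

Place data at non-parity positions: p1 p2 1 p4 1 0 1
p1 (pos 1,3,5,7): XOR of data positions = 1⊕1⊕1 = 1
p2 (pos 2,3,6,7): XOR of data positions = 1⊕0⊕1 = 0
p4 (pos 4,5,6,7): XOR of data positions = 1⊕0⊕1 = 0
Codeword: 1010101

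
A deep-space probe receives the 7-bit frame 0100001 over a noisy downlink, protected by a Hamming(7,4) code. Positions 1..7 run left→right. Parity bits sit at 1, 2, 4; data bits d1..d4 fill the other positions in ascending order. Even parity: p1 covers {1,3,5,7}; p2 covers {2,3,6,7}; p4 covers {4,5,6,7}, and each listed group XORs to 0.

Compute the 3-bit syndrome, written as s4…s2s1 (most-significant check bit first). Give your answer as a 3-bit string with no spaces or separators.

s1 (pos 1,3,5,7): 0⊕0⊕0⊕1 = 1
s2 (pos 2,3,6,7): 1⊕0⊕0⊕1 = 0
s4 (pos 4,5,6,7): 0⊕0⊕0⊕1 = 1
Syndrome s4…s1 = 101 → error at position 5.

101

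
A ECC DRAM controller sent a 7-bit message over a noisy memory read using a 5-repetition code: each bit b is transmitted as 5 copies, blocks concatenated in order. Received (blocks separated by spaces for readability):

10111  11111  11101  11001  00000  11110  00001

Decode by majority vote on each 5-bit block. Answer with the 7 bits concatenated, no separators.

Block 1 (10111): 4 ones → 1
Block 2 (11111): 5 ones → 1
Block 3 (11101): 4 ones → 1
Block 4 (11001): 3 ones → 1
Block 5 (00000): 0 ones → 0
Block 6 (11110): 4 ones → 1
Block 7 (00001): 1 one → 0

1111010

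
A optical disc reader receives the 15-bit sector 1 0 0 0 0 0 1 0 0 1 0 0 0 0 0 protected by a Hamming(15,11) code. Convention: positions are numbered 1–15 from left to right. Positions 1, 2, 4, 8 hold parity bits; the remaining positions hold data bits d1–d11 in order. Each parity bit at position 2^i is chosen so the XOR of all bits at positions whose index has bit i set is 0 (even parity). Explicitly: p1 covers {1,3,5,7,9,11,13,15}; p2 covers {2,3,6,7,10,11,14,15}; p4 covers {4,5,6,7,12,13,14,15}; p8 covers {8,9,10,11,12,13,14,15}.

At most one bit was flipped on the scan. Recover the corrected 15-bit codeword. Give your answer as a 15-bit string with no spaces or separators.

100000100101000

s1 (pos 1,3,5,7,9,11,13,15): 1⊕0⊕0⊕1⊕0⊕0⊕0⊕0 = 0
s2 (pos 2,3,6,7,10,11,14,15): 0⊕0⊕0⊕1⊕1⊕0⊕0⊕0 = 0
s4 (pos 4,5,6,7,12,13,14,15): 0⊕0⊕0⊕1⊕0⊕0⊕0⊕0 = 1
s8 (pos 8,9,10,11,12,13,14,15): 0⊕0⊕1⊕0⊕0⊕0⊕0⊕0 = 1
Syndrome s8…s1 = 1100 → error at position 12.
Flip position 12: 100000100100000 → 100000100101000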